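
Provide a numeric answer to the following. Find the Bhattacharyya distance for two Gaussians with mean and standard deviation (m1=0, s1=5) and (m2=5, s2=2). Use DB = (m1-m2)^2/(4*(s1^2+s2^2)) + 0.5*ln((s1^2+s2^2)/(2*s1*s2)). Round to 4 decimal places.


Bhattacharyya distance between two Gaussians:
DB = (m1-m2)^2/(4*(s1^2+s2^2)) + (1/2)*ln((s1^2+s2^2)/(2*s1*s2)).
(m1-m2)^2 = (-5)^2 = 25.
s1^2+s2^2 = 25 + 4 = 29.
term1 = 25/116 = 0.215517.
term2 = 0.5*ln(29/20.0) = 0.185782.
DB = 0.215517 + 0.185782 = 0.4013

0.4013


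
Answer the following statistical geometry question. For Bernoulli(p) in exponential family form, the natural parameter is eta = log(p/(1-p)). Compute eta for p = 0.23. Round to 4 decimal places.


Natural parameter for Bernoulli: eta = log(p/(1-p)).
p = 0.23, 1-p = 0.77.
p/(1-p) = 0.298701.
eta = log(0.298701) = -1.2083

-1.2083


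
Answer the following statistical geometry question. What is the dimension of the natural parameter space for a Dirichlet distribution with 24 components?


Exponential family dimension calculation:
Dirichlet with 24 components has 24 natural parameters.

24


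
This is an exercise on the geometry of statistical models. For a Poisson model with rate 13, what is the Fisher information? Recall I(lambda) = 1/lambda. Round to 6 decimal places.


Fisher information for Poisson: I(lambda) = 1/lambda.
lambda = 13.
I(lambda) = 1/13 = 0.076923

0.076923


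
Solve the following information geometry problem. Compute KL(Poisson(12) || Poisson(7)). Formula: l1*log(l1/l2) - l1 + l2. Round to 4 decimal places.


KL divergence for Poisson:
KL = l1*log(l1/l2) - l1 + l2.
l1 = 12, l2 = 7.
log(12/7) = 0.538997.
l1*log(l1/l2) = 12 * 0.538997 = 6.467958.
KL = 6.467958 - 12 + 7 = 1.4680

1.4680


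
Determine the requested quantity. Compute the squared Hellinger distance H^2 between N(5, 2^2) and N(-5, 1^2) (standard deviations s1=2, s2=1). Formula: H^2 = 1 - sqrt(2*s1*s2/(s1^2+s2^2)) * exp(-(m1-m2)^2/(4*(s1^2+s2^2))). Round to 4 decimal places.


Squared Hellinger distance for Gaussians:
H^2 = 1 - sqrt(2*s1*s2/(s1^2+s2^2)) * exp(-(m1-m2)^2/(4*(s1^2+s2^2))).
s1^2 = 4, s2^2 = 1, s1^2+s2^2 = 5.
sqrt(2*2*1/(5)) = 0.894427.
(m1-m2)^2 = (10)^2 = 100.
exp(-100/(4*5)) = exp(-5.0) = 0.006738.
H^2 = 1 - 0.894427*0.006738 = 0.9940

0.9940


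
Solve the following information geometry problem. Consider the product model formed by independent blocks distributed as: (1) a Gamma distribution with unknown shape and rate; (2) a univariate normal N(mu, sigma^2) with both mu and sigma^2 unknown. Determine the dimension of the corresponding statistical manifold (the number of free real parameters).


The dimension of a statistical manifold equals the number of free
(independent) real parameters of the model. For a product of independent
blocks the parameter counts add.
- Gamma (shape, rate): 2.
- normal (mu, sigma^2): 2.
Total = 2 + 2 = 4.
Dimension = 4

4


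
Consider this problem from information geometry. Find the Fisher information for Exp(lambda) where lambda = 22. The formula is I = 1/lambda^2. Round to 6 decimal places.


Fisher information for exponential: I(lambda) = 1/lambda^2.
lambda = 22, lambda^2 = 484.
I = 1/484 = 0.002066

0.002066


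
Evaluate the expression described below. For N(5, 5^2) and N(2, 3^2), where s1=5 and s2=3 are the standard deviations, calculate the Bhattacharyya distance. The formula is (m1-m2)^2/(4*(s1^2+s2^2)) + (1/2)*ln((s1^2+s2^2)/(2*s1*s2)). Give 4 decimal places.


Bhattacharyya distance between two Gaussians:
DB = (m1-m2)^2/(4*(s1^2+s2^2)) + (1/2)*ln((s1^2+s2^2)/(2*s1*s2)).
(m1-m2)^2 = (3)^2 = 9.
s1^2+s2^2 = 25 + 9 = 34.
term1 = 9/136 = 0.066176.
term2 = 0.5*ln(34/30.0) = 0.062582.
DB = 0.066176 + 0.062582 = 0.1288

0.1288


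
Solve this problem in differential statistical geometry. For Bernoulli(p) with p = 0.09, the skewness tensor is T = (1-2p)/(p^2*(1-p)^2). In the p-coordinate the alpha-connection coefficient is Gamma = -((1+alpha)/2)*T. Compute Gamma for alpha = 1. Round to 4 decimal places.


Skewness (Amari-Chentsov) tensor: T = (1-2p)/(p^2*(1-p)^2).
p = 0.09, 1-2p = 0.82, p^2 = 0.0081, (1-p)^2 = 0.8281.
T = 0.82/(0.0081 * 0.8281) = 122.249206.
In the p-coordinate, Gamma^(alpha) = Gamma^(0) - (alpha/2)*T with Gamma^(0) = (1/2)*g'(p) = -T/2,
so Gamma^(alpha) = -((1+alpha)/2)*T.
alpha = 1, -(1+alpha)/2 = -1.0.
Gamma = -1.0 * 122.249206 = -122.2492

-122.2492


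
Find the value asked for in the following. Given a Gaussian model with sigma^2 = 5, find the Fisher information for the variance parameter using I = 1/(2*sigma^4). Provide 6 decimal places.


Fisher information for variance: I(sigma^2) = 1/(2*sigma^4).
sigma^2 = 5, so sigma^4 = 25.
I = 1/(2*25) = 1/50 = 0.020000

0.020000


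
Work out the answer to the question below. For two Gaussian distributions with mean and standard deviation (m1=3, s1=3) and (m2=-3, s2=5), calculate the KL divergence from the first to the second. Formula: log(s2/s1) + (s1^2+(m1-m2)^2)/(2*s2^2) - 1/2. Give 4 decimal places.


KL divergence between normal distributions:
KL = log(s2/s1) + (s1^2 + (m1-m2)^2)/(2*s2^2) - 1/2.
log(5/3) = 0.510826.
(3^2 + (3--3)^2)/(2*5^2) = (9 + 36)/50 = 0.9.
KL = 0.510826 + 0.9 - 0.5 = 0.9108

0.9108


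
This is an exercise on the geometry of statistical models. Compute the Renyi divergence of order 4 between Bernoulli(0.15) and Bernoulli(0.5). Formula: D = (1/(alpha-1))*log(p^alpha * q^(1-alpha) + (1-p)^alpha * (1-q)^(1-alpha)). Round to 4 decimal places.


Renyi divergence of order alpha between Bernoulli distributions:
D = (1/(alpha-1))*log(p^alpha * q^(1-alpha) + (1-p)^alpha * (1-q)^(1-alpha)).
alpha = 4, p = 0.15, q = 0.5.
p^alpha * q^(1-alpha) = 0.15^4 * 0.5^-3 = 0.00405.
(1-p)^alpha * (1-q)^(1-alpha) = 0.85^4 * 0.5^-3 = 4.17605.
sum = 0.00405 + 4.17605 = 4.1801.
D = (1/3)*log(4.1801) = 0.4768

0.4768


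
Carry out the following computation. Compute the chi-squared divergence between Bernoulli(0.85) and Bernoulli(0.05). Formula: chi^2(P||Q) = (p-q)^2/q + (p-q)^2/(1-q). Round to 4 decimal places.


Chi-squared divergence between Bernoulli distributions:
chi^2 = (p-q)^2/q + (p-q)^2/(1-q).
p = 0.85, q = 0.05, p-q = 0.8.
(p-q)^2 = 0.64.
term1 = 0.64/0.05 = 12.8.
term2 = 0.64/0.95 = 0.673684.
chi^2 = 12.8 + 0.673684 = 13.4737

13.4737


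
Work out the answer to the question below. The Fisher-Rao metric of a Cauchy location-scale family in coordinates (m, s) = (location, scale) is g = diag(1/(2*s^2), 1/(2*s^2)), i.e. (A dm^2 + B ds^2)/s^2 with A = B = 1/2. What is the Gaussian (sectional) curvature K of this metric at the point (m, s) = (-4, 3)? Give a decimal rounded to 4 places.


The metric has the form g = (A dm^2 + B ds^2)/s^2 with A = 1/2, B = 1/2.
Substitute u = sqrt(A/B)*m: g = B*(du^2 + ds^2)/s^2, i.e. B times the
Poincare upper half-plane metric, which has constant Gaussian curvature -1.
Scaling a 2D metric by a constant c divides the Gaussian curvature by c,
so K = -1/B = -1/(1/2) = -2.0000 everywhere (the point (m, s) = (-4, 3) is irrelevant:
the curvature is constant).
The requested Gaussian curvature is K = -2.0000.

-2.0000


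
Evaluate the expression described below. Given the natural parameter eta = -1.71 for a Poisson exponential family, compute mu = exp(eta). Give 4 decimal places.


Expectation parameter for Poisson exponential family:
mu = exp(eta).
eta = -1.71.
mu = exp(-1.71) = 0.1809

0.1809


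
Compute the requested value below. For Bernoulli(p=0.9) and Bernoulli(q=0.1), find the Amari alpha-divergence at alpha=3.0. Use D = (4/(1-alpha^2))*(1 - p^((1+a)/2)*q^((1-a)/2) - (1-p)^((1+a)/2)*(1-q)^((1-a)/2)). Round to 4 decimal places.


Amari alpha-divergence:
D = (4/(1-alpha^2))*(1 - p^((1+a)/2)*q^((1-a)/2) - (1-p)^((1+a)/2)*(1-q)^((1-a)/2)).
alpha = 3.0, p = 0.9, q = 0.1.
e1 = (1+alpha)/2 = 2.0, e2 = (1-alpha)/2 = -1.0.
t1 = p^e1 * q^e2 = 0.9^2.0 * 0.1^-1.0 = 8.1.
t2 = (1-p)^e1 * (1-q)^e2 = 0.1^2.0 * 0.9^-1.0 = 0.011111.
4/(1-alpha^2) = -0.5.
D = -0.5*(1 - 8.1 - 0.011111) = 3.5556

3.5556


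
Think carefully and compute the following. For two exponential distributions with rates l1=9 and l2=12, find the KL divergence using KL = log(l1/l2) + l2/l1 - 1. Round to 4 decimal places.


KL divergence for exponential family:
KL = log(l1/l2) + l2/l1 - 1.
log(9/12) = -0.287682.
12/9 = 1.333333.
KL = -0.287682 + 1.333333 - 1 = 0.0457

0.0457


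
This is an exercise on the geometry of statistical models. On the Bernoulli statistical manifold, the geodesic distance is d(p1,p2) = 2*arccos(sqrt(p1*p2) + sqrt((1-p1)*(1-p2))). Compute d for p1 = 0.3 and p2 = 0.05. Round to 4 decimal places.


Geodesic distance on Bernoulli manifold:
d(p1,p2) = 2*arccos(sqrt(p1*p2) + sqrt((1-p1)*(1-p2))).
sqrt(p1*p2) = sqrt(0.3*0.05) = 0.122474.
sqrt((1-p1)*(1-p2)) = sqrt(0.7*0.95) = 0.815475.
arg = 0.122474 + 0.815475 = 0.93795.
d = 2*arccos(0.93795) = 0.7083

0.7083


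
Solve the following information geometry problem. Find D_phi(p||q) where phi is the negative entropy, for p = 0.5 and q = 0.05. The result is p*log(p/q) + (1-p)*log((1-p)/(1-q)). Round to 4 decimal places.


Bregman divergence with negative entropy generator:
D = p*log(p/q) + (1-p)*log((1-p)/(1-q)).
p = 0.5, q = 0.05.
p*log(p/q) = 0.5*log(0.5/0.05) = 1.151293.
(1-p)*log((1-p)/(1-q)) = 0.5*log(0.5/0.95) = -0.320927.
D = 1.151293 + -0.320927 = 0.8304

0.8304


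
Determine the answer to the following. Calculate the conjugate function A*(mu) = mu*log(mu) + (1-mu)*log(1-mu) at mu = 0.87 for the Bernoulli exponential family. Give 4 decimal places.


Legendre transform for Bernoulli:
A*(mu) = mu*log(mu) + (1-mu)*log(1-mu).
mu = 0.87, 1-mu = 0.13.
mu*log(mu) = 0.87*log(0.87) = -0.121158.
(1-mu)*log(1-mu) = 0.13*log(0.13) = -0.265229.
A* = -0.121158 + -0.265229 = -0.3864

-0.3864


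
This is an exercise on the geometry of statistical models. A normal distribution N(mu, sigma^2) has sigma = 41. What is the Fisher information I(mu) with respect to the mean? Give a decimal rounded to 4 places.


The Fisher information for the mean of a normal distribution is I(mu) = 1/sigma^2.
sigma = 41, so sigma^2 = 1681.
I(mu) = 1/1681 = 0.0006

0.0006


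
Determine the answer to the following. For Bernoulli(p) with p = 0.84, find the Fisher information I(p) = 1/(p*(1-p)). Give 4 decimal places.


For Bernoulli(p), Fisher information is I(p) = 1/(p*(1-p)).
p = 0.84, 1-p = 0.16.
p*(1-p) = 0.1344.
I(p) = 1/0.1344 = 7.4405

7.4405


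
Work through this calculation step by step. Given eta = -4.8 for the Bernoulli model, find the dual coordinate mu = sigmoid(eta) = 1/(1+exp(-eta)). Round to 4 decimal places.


Dual coordinate (expectation parameter) for Bernoulli:
mu = 1/(1+exp(-eta)).
eta = -4.8.
exp(-eta) = exp(4.8) = 121.510418.
mu = 1/(1+121.510418) = 0.0082

0.0082


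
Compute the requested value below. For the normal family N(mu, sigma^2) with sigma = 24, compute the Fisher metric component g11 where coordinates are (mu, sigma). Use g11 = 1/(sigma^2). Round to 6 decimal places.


For the 2-parameter normal family, the Fisher metric has:
  g11 = 1/sigma^2, g22 = 2/sigma^2.
sigma = 24, sigma^2 = 576.
g11 = 0.001736

0.001736


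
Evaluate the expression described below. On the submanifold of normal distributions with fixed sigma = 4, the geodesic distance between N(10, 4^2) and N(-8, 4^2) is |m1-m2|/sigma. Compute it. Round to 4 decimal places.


On the fixed-variance normal subfamily, geodesic distance = |m1-m2|/sigma.
|10 - -8| = 18.
sigma = 4.
d = 18/4 = 4.5000

4.5000


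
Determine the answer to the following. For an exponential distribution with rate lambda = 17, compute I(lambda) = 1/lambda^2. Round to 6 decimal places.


Fisher information for exponential: I(lambda) = 1/lambda^2.
lambda = 17, lambda^2 = 289.
I = 1/289 = 0.003460

0.003460


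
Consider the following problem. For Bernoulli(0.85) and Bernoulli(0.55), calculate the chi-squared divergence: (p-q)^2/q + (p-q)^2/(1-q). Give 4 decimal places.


Chi-squared divergence between Bernoulli distributions:
chi^2 = (p-q)^2/q + (p-q)^2/(1-q).
p = 0.85, q = 0.55, p-q = 0.3.
(p-q)^2 = 0.09.
term1 = 0.09/0.55 = 0.163636.
term2 = 0.09/0.45 = 0.2.
chi^2 = 0.163636 + 0.2 = 0.3636

0.3636


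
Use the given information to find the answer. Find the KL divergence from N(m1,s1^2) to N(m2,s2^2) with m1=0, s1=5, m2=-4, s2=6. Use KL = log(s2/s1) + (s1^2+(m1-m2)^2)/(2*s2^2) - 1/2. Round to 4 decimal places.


KL divergence between normal distributions:
KL = log(s2/s1) + (s1^2 + (m1-m2)^2)/(2*s2^2) - 1/2.
log(6/5) = 0.182322.
(5^2 + (0--4)^2)/(2*6^2) = (25 + 16)/72 = 0.569444.
KL = 0.182322 + 0.569444 - 0.5 = 0.2518

0.2518


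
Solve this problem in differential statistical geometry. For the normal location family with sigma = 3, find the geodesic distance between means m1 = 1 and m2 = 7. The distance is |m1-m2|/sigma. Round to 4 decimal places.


On the fixed-variance normal subfamily, geodesic distance = |m1-m2|/sigma.
|1 - 7| = 6.
sigma = 3.
d = 6/3 = 2.0000

2.0000


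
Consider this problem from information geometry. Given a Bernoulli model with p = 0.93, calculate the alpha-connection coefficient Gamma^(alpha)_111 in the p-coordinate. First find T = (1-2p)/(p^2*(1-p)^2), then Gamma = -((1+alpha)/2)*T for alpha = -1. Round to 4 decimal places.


Skewness (Amari-Chentsov) tensor: T = (1-2p)/(p^2*(1-p)^2).
p = 0.93, 1-2p = -0.86, p^2 = 0.8649, (1-p)^2 = 0.0049.
T = -0.86/(0.8649 * 0.0049) = -202.92543.
In the p-coordinate, Gamma^(alpha) = Gamma^(0) - (alpha/2)*T with Gamma^(0) = (1/2)*g'(p) = -T/2,
so Gamma^(alpha) = -((1+alpha)/2)*T.
alpha = -1, -(1+alpha)/2 = 0.0.
Gamma = 0.0 * -202.92543 = 0.0000

0.0000


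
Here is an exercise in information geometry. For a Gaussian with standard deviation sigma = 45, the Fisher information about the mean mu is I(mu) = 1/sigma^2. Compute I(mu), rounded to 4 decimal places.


The Fisher information for the mean of a normal distribution is I(mu) = 1/sigma^2.
sigma = 45, so sigma^2 = 2025.
I(mu) = 1/2025 = 0.0005

0.0005


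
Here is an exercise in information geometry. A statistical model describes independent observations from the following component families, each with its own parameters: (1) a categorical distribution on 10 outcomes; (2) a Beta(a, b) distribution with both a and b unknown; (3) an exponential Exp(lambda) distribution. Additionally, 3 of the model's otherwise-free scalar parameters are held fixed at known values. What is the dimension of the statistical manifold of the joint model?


The dimension of a statistical manifold equals the number of free
(independent) real parameters of the model. For a product of independent
blocks the parameter counts add.
- categorical on 10 outcomes (probabilities sum to 1): 10-1 = 9.
- Beta (a, b): 2.
- exponential (lambda): 1.
Total = 9 + 2 + 1 = 12.
3 parameter(s) fixed at known values: 12 - 3 = 9.
Dimension = 9

9


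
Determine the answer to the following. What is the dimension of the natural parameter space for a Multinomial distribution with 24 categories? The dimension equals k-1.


Exponential family dimension calculation:
For Multinomial with k=24 categories, dim = k-1 = 23.

23


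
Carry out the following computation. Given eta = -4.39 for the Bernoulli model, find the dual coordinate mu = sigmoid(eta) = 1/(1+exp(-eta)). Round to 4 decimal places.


Dual coordinate (expectation parameter) for Bernoulli:
mu = 1/(1+exp(-eta)).
eta = -4.39.
exp(-eta) = exp(4.39) = 80.640419.
mu = 1/(1+80.640419) = 0.0122

0.0122


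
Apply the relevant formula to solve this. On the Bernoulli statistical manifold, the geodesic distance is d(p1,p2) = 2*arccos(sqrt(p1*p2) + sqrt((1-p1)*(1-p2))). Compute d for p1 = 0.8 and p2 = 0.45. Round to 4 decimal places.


Geodesic distance on Bernoulli manifold:
d(p1,p2) = 2*arccos(sqrt(p1*p2) + sqrt((1-p1)*(1-p2))).
sqrt(p1*p2) = sqrt(0.8*0.45) = 0.6.
sqrt((1-p1)*(1-p2)) = sqrt(0.2*0.55) = 0.331662.
arg = 0.6 + 0.331662 = 0.931662.
d = 2*arccos(0.931662) = 0.7437

0.7437


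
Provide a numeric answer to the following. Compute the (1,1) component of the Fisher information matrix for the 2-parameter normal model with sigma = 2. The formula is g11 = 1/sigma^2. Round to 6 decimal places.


For the 2-parameter normal family, the Fisher metric has:
  g11 = 1/sigma^2, g22 = 2/sigma^2.
sigma = 2, sigma^2 = 4.
g11 = 0.250000

0.250000


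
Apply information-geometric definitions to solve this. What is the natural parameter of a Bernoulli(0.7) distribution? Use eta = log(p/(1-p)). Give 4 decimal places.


Natural parameter for Bernoulli: eta = log(p/(1-p)).
p = 0.7, 1-p = 0.3.
p/(1-p) = 2.333333.
eta = log(2.333333) = 0.8473

0.8473


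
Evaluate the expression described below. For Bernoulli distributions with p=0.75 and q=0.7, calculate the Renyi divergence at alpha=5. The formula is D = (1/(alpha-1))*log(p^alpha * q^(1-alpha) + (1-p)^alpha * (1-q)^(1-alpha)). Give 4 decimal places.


Renyi divergence of order alpha between Bernoulli distributions:
D = (1/(alpha-1))*log(p^alpha * q^(1-alpha) + (1-p)^alpha * (1-q)^(1-alpha)).
alpha = 5, p = 0.75, q = 0.7.
p^alpha * q^(1-alpha) = 0.75^5 * 0.7^-4 = 0.988358.
(1-p)^alpha * (1-q)^(1-alpha) = 0.25^5 * 0.3^-4 = 0.120563.
sum = 0.988358 + 0.120563 = 1.108921.
D = (1/4)*log(1.108921) = 0.0258

0.0258


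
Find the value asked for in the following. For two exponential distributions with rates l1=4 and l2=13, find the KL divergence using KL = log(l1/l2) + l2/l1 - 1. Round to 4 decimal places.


KL divergence for exponential family:
KL = log(l1/l2) + l2/l1 - 1.
log(4/13) = -1.178655.
13/4 = 3.25.
KL = -1.178655 + 3.25 - 1 = 1.0713

1.0713


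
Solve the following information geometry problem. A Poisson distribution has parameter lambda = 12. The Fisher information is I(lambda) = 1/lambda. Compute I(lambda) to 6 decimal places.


Fisher information for Poisson: I(lambda) = 1/lambda.
lambda = 12.
I(lambda) = 1/12 = 0.083333

0.083333


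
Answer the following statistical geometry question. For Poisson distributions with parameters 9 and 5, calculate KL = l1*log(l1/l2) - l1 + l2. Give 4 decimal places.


KL divergence for Poisson:
KL = l1*log(l1/l2) - l1 + l2.
l1 = 9, l2 = 5.
log(9/5) = 0.587787.
l1*log(l1/l2) = 9 * 0.587787 = 5.29008.
KL = 5.29008 - 9 + 5 = 1.2901

1.2901


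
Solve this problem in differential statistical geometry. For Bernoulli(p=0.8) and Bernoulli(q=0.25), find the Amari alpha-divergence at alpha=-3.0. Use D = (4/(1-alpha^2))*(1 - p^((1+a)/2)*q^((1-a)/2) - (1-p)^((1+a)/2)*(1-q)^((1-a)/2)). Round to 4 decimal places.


Amari alpha-divergence:
D = (4/(1-alpha^2))*(1 - p^((1+a)/2)*q^((1-a)/2) - (1-p)^((1+a)/2)*(1-q)^((1-a)/2)).
alpha = -3.0, p = 0.8, q = 0.25.
e1 = (1+alpha)/2 = -1.0, e2 = (1-alpha)/2 = 2.0.
t1 = p^e1 * q^e2 = 0.8^-1.0 * 0.25^2.0 = 0.078125.
t2 = (1-p)^e1 * (1-q)^e2 = 0.2^-1.0 * 0.75^2.0 = 2.8125.
4/(1-alpha^2) = -0.5.
D = -0.5*(1 - 0.078125 - 2.8125) = 0.9453

0.9453


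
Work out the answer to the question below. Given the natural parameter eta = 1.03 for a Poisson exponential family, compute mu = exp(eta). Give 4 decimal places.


Expectation parameter for Poisson exponential family:
mu = exp(eta).
eta = 1.03.
mu = exp(1.03) = 2.8011

2.8011


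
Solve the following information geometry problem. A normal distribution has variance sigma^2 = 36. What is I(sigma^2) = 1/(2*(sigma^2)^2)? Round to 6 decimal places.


Fisher information for variance: I(sigma^2) = 1/(2*sigma^4).
sigma^2 = 36, so sigma^4 = 1296.
I = 1/(2*1296) = 1/2592 = 0.000386

0.000386


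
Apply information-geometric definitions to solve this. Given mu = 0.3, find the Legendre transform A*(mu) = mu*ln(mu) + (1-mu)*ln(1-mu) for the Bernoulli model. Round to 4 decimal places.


Legendre transform for Bernoulli:
A*(mu) = mu*log(mu) + (1-mu)*log(1-mu).
mu = 0.3, 1-mu = 0.7.
mu*log(mu) = 0.3*log(0.3) = -0.361192.
(1-mu)*log(1-mu) = 0.7*log(0.7) = -0.249672.
A* = -0.361192 + -0.249672 = -0.6109

-0.6109


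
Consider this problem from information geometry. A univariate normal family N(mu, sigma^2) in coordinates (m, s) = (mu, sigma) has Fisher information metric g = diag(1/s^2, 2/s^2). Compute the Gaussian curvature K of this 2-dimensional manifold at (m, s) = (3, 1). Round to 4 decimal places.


The metric has the form g = (A dm^2 + B ds^2)/s^2 with A = 1, B = 2.
Substitute u = sqrt(A/B)*m: g = B*(du^2 + ds^2)/s^2, i.e. B times the
Poincare upper half-plane metric, which has constant Gaussian curvature -1.
Scaling a 2D metric by a constant c divides the Gaussian curvature by c,
so K = -1/B = -1/(2) = -0.5000 everywhere (the point (m, s) = (3, 1) is irrelevant:
the curvature is constant).
The requested Gaussian curvature is K = -0.5000.

-0.5000


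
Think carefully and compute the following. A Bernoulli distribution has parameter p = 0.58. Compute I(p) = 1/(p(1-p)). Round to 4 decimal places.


For Bernoulli(p), Fisher information is I(p) = 1/(p*(1-p)).
p = 0.58, 1-p = 0.42.
p*(1-p) = 0.2436.
I(p) = 1/0.2436 = 4.1051

4.1051


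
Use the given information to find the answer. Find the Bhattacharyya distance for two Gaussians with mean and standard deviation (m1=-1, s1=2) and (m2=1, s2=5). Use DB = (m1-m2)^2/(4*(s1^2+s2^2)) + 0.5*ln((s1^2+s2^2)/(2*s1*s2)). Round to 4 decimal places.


Bhattacharyya distance between two Gaussians:
DB = (m1-m2)^2/(4*(s1^2+s2^2)) + (1/2)*ln((s1^2+s2^2)/(2*s1*s2)).
(m1-m2)^2 = (-2)^2 = 4.
s1^2+s2^2 = 4 + 25 = 29.
term1 = 4/116 = 0.034483.
term2 = 0.5*ln(29/20.0) = 0.185782.
DB = 0.034483 + 0.185782 = 0.2203

0.2203


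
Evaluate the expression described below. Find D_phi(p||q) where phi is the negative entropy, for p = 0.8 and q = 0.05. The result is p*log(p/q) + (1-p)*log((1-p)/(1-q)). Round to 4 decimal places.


Bregman divergence with negative entropy generator:
D = p*log(p/q) + (1-p)*log((1-p)/(1-q)).
p = 0.8, q = 0.05.
p*log(p/q) = 0.8*log(0.8/0.05) = 2.218071.
(1-p)*log((1-p)/(1-q)) = 0.2*log(0.2/0.95) = -0.311629.
D = 2.218071 + -0.311629 = 1.9064

1.9064


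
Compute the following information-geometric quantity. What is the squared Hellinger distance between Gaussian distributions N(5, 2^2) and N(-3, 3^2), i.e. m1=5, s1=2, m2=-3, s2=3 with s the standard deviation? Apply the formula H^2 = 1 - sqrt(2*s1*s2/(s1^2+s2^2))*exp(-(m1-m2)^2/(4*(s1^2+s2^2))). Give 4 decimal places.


Squared Hellinger distance for Gaussians:
H^2 = 1 - sqrt(2*s1*s2/(s1^2+s2^2)) * exp(-(m1-m2)^2/(4*(s1^2+s2^2))).
s1^2 = 4, s2^2 = 9, s1^2+s2^2 = 13.
sqrt(2*2*3/(13)) = 0.960769.
(m1-m2)^2 = (8)^2 = 64.
exp(-64/(4*13)) = exp(-1.230769) = 0.292068.
H^2 = 1 - 0.960769*0.292068 = 0.7194

0.7194


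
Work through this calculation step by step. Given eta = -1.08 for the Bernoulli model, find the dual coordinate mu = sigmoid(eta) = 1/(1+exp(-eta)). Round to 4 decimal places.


Dual coordinate (expectation parameter) for Bernoulli:
mu = 1/(1+exp(-eta)).
eta = -1.08.
exp(-eta) = exp(1.08) = 2.94468.
mu = 1/(1+2.94468) = 0.2535

0.2535


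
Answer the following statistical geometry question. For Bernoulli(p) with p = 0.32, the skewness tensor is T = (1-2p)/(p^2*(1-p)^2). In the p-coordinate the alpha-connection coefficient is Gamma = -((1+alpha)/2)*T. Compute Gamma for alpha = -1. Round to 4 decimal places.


Skewness (Amari-Chentsov) tensor: T = (1-2p)/(p^2*(1-p)^2).
p = 0.32, 1-2p = 0.36, p^2 = 0.1024, (1-p)^2 = 0.4624.
T = 0.36/(0.1024 * 0.4624) = 7.602995.
In the p-coordinate, Gamma^(alpha) = Gamma^(0) - (alpha/2)*T with Gamma^(0) = (1/2)*g'(p) = -T/2,
so Gamma^(alpha) = -((1+alpha)/2)*T.
alpha = -1, -(1+alpha)/2 = 0.0.
Gamma = 0.0 * 7.602995 = 0.0000

0.0000


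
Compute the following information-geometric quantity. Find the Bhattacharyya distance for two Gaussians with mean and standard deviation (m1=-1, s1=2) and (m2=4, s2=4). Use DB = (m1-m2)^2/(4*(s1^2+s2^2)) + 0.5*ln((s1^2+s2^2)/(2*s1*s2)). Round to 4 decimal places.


Bhattacharyya distance between two Gaussians:
DB = (m1-m2)^2/(4*(s1^2+s2^2)) + (1/2)*ln((s1^2+s2^2)/(2*s1*s2)).
(m1-m2)^2 = (-5)^2 = 25.
s1^2+s2^2 = 4 + 16 = 20.
term1 = 25/80 = 0.3125.
term2 = 0.5*ln(20/16.0) = 0.111572.
DB = 0.3125 + 0.111572 = 0.4241

0.4241


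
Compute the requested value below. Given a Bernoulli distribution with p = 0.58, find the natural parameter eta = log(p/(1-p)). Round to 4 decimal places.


Natural parameter for Bernoulli: eta = log(p/(1-p)).
p = 0.58, 1-p = 0.42.
p/(1-p) = 1.380952.
eta = log(1.380952) = 0.3228

0.3228


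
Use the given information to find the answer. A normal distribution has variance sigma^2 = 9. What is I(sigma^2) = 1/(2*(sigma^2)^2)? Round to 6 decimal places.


Fisher information for variance: I(sigma^2) = 1/(2*sigma^4).
sigma^2 = 9, so sigma^4 = 81.
I = 1/(2*81) = 1/162 = 0.006173

0.006173


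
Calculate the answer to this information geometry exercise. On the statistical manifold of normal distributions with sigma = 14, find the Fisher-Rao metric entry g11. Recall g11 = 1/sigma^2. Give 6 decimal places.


For the 2-parameter normal family, the Fisher metric has:
  g11 = 1/sigma^2, g22 = 2/sigma^2.
sigma = 14, sigma^2 = 196.
g11 = 0.005102

0.005102


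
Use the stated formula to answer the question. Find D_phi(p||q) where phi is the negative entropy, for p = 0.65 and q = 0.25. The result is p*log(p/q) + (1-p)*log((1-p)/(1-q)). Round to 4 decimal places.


Bregman divergence with negative entropy generator:
D = p*log(p/q) + (1-p)*log((1-p)/(1-q)).
p = 0.65, q = 0.25.
p*log(p/q) = 0.65*log(0.65/0.25) = 0.621082.
(1-p)*log((1-p)/(1-q)) = 0.35*log(0.35/0.75) = -0.266749.
D = 0.621082 + -0.266749 = 0.3543

0.3543


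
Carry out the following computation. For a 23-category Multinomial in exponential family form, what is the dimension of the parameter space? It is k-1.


Exponential family dimension calculation:
For Multinomial with k=23 categories, dim = k-1 = 22.

22


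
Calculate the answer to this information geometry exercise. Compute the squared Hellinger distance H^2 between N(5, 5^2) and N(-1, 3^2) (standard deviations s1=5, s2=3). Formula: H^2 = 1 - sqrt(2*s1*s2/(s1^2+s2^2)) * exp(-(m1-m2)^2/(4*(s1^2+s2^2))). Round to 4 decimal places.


Squared Hellinger distance for Gaussians:
H^2 = 1 - sqrt(2*s1*s2/(s1^2+s2^2)) * exp(-(m1-m2)^2/(4*(s1^2+s2^2))).
s1^2 = 25, s2^2 = 9, s1^2+s2^2 = 34.
sqrt(2*5*3/(34)) = 0.939336.
(m1-m2)^2 = (6)^2 = 36.
exp(-36/(4*34)) = exp(-0.264706) = 0.767432.
H^2 = 1 - 0.939336*0.767432 = 0.2791

0.2791


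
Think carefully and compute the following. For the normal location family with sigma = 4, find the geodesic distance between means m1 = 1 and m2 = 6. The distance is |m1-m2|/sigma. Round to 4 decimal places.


On the fixed-variance normal subfamily, geodesic distance = |m1-m2|/sigma.
|1 - 6| = 5.
sigma = 4.
d = 5/4 = 1.2500

1.2500


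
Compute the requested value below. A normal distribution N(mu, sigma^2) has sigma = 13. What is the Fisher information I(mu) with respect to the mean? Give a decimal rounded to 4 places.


The Fisher information for the mean of a normal distribution is I(mu) = 1/sigma^2.
sigma = 13, so sigma^2 = 169.
I(mu) = 1/169 = 0.0059

0.0059


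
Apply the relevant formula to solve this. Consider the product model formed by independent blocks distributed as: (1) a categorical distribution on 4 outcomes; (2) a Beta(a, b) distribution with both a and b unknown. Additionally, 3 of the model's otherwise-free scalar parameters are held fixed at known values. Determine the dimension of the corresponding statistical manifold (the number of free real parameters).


The dimension of a statistical manifold equals the number of free
(independent) real parameters of the model. For a product of independent
blocks the parameter counts add.
- categorical on 4 outcomes (probabilities sum to 1): 4-1 = 3.
- Beta (a, b): 2.
Total = 3 + 2 = 5.
3 parameter(s) fixed at known values: 5 - 3 = 2.
Dimension = 2

2


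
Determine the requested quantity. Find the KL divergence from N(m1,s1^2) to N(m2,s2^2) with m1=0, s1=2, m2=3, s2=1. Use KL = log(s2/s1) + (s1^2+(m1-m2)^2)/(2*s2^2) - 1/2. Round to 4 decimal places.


KL divergence between normal distributions:
KL = log(s2/s1) + (s1^2 + (m1-m2)^2)/(2*s2^2) - 1/2.
log(1/2) = -0.693147.
(2^2 + (0-3)^2)/(2*1^2) = (4 + 9)/2 = 6.5.
KL = -0.693147 + 6.5 - 0.5 = 5.3069

5.3069


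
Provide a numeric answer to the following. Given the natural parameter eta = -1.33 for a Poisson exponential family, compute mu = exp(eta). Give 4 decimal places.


Expectation parameter for Poisson exponential family:
mu = exp(eta).
eta = -1.33.
mu = exp(-1.33) = 0.2645

0.2645


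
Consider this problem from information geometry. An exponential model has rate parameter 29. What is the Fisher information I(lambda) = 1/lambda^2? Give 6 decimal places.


Fisher information for exponential: I(lambda) = 1/lambda^2.
lambda = 29, lambda^2 = 841.
I = 1/841 = 0.001189

0.001189


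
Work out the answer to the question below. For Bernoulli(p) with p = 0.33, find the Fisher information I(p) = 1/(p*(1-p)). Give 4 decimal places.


For Bernoulli(p), Fisher information is I(p) = 1/(p*(1-p)).
p = 0.33, 1-p = 0.67.
p*(1-p) = 0.2211.
I(p) = 1/0.2211 = 4.5228

4.5228


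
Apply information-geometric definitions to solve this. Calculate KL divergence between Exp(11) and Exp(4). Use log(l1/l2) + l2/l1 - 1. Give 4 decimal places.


KL divergence for exponential family:
KL = log(l1/l2) + l2/l1 - 1.
log(11/4) = 1.011601.
4/11 = 0.363636.
KL = 1.011601 + 0.363636 - 1 = 0.3752

0.3752


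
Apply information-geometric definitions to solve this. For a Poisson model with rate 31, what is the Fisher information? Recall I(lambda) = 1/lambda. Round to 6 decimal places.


Fisher information for Poisson: I(lambda) = 1/lambda.
lambda = 31.
I(lambda) = 1/31 = 0.032258

0.032258


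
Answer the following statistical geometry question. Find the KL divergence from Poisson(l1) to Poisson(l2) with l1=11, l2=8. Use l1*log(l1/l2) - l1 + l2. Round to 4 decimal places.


KL divergence for Poisson:
KL = l1*log(l1/l2) - l1 + l2.
l1 = 11, l2 = 8.
log(11/8) = 0.318454.
l1*log(l1/l2) = 11 * 0.318454 = 3.502991.
KL = 3.502991 - 11 + 8 = 0.5030

0.5030


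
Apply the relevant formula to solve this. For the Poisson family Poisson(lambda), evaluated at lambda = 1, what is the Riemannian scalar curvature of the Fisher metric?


This family has a single free parameter, so its statistical manifold
is 1-dimensional. The Riemann curvature tensor of any 1-dimensional
Riemannian manifold vanishes identically, so R = 0.

0


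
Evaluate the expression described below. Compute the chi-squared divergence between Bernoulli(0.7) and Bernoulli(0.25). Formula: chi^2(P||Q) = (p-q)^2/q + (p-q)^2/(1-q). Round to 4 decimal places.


Chi-squared divergence between Bernoulli distributions:
chi^2 = (p-q)^2/q + (p-q)^2/(1-q).
p = 0.7, q = 0.25, p-q = 0.45.
(p-q)^2 = 0.2025.
term1 = 0.2025/0.25 = 0.81.
term2 = 0.2025/0.75 = 0.27.
chi^2 = 0.81 + 0.27 = 1.0800

1.0800


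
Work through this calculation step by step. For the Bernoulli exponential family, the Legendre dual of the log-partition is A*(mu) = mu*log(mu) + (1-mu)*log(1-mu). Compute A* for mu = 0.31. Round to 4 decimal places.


Legendre transform for Bernoulli:
A*(mu) = mu*log(mu) + (1-mu)*log(1-mu).
mu = 0.31, 1-mu = 0.69.
mu*log(mu) = 0.31*log(0.31) = -0.363067.
(1-mu)*log(1-mu) = 0.69*log(0.69) = -0.256034.
A* = -0.363067 + -0.256034 = -0.6191

-0.6191


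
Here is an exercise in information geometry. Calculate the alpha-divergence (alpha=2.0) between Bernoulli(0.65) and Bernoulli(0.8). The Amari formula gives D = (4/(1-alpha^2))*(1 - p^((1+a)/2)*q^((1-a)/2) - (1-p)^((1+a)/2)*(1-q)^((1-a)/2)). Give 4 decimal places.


Amari alpha-divergence:
D = (4/(1-alpha^2))*(1 - p^((1+a)/2)*q^((1-a)/2) - (1-p)^((1+a)/2)*(1-q)^((1-a)/2)).
alpha = 2.0, p = 0.65, q = 0.8.
e1 = (1+alpha)/2 = 1.5, e2 = (1-alpha)/2 = -0.5.
t1 = p^e1 * q^e2 = 0.65^1.5 * 0.8^-0.5 = 0.585902.
t2 = (1-p)^e1 * (1-q)^e2 = 0.35^1.5 * 0.2^-0.5 = 0.463006.
4/(1-alpha^2) = -1.333333.
D = -1.333333*(1 - 0.585902 - 0.463006) = 0.0652

0.0652


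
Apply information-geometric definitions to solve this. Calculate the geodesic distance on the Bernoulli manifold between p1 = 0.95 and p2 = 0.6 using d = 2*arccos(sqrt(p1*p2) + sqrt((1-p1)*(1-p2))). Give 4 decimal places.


Geodesic distance on Bernoulli manifold:
d(p1,p2) = 2*arccos(sqrt(p1*p2) + sqrt((1-p1)*(1-p2))).
sqrt(p1*p2) = sqrt(0.95*0.6) = 0.754983.
sqrt((1-p1)*(1-p2)) = sqrt(0.05*0.4) = 0.141421.
arg = 0.754983 + 0.141421 = 0.896405.
d = 2*arccos(0.896405) = 0.9184

0.9184


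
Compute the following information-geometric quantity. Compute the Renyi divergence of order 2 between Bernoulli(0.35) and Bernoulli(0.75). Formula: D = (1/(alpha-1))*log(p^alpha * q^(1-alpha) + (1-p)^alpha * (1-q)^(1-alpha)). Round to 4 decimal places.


Renyi divergence of order alpha between Bernoulli distributions:
D = (1/(alpha-1))*log(p^alpha * q^(1-alpha) + (1-p)^alpha * (1-q)^(1-alpha)).
alpha = 2, p = 0.35, q = 0.75.
p^alpha * q^(1-alpha) = 0.35^2 * 0.75^-1 = 0.163333.
(1-p)^alpha * (1-q)^(1-alpha) = 0.65^2 * 0.25^-1 = 1.69.
sum = 0.163333 + 1.69 = 1.853333.
D = (1/1)*log(1.853333) = 0.6170

0.6170


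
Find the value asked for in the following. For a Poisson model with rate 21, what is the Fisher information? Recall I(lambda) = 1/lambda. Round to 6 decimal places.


Fisher information for Poisson: I(lambda) = 1/lambda.
lambda = 21.
I(lambda) = 1/21 = 0.047619

0.047619


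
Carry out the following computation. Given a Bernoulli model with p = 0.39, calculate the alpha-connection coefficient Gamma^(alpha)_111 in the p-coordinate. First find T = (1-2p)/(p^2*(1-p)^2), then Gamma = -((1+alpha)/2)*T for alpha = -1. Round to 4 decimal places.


Skewness (Amari-Chentsov) tensor: T = (1-2p)/(p^2*(1-p)^2).
p = 0.39, 1-2p = 0.22, p^2 = 0.1521, (1-p)^2 = 0.3721.
T = 0.22/(0.1521 * 0.3721) = 3.887172.
In the p-coordinate, Gamma^(alpha) = Gamma^(0) - (alpha/2)*T with Gamma^(0) = (1/2)*g'(p) = -T/2,
so Gamma^(alpha) = -((1+alpha)/2)*T.
alpha = -1, -(1+alpha)/2 = 0.0.
Gamma = 0.0 * 3.887172 = 0.0000

0.0000


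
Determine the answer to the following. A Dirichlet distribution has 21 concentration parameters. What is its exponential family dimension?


Exponential family dimension calculation:
Dirichlet with 21 components has 21 natural parameters.

21


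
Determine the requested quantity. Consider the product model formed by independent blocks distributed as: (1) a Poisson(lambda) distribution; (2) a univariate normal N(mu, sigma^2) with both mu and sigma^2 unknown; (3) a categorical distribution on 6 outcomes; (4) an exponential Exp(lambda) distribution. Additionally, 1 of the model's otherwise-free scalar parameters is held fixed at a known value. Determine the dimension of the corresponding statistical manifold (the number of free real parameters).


The dimension of a statistical manifold equals the number of free
(independent) real parameters of the model. For a product of independent
blocks the parameter counts add.
- Poisson (lambda): 1.
- normal (mu, sigma^2): 2.
- categorical on 6 outcomes (probabilities sum to 1): 6-1 = 5.
- exponential (lambda): 1.
Total = 1 + 2 + 5 + 1 = 9.
1 parameter(s) fixed at known values: 9 - 1 = 8.
Dimension = 8

8


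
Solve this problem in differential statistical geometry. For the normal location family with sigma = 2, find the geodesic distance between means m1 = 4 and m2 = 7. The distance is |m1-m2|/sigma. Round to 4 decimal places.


On the fixed-variance normal subfamily, geodesic distance = |m1-m2|/sigma.
|4 - 7| = 3.
sigma = 2.
d = 3/2 = 1.5000

1.5000


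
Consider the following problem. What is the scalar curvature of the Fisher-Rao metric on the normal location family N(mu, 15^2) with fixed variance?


This family has a single free parameter, so its statistical manifold
is 1-dimensional. The Riemann curvature tensor of any 1-dimensional
Riemannian manifold vanishes identically, so R = 0.

0


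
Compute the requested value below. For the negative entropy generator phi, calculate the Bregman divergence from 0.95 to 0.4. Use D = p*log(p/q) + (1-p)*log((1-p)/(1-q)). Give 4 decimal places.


Bregman divergence with negative entropy generator:
D = p*log(p/q) + (1-p)*log((1-p)/(1-q)).
p = 0.95, q = 0.4.
p*log(p/q) = 0.95*log(0.95/0.4) = 0.821748.
(1-p)*log((1-p)/(1-q)) = 0.05*log(0.05/0.6) = -0.124245.
D = 0.821748 + -0.124245 = 0.6975

0.6975


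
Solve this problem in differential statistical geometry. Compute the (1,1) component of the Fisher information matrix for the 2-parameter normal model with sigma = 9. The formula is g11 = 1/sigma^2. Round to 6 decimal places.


For the 2-parameter normal family, the Fisher metric has:
  g11 = 1/sigma^2, g22 = 2/sigma^2.
sigma = 9, sigma^2 = 81.
g11 = 0.012346

0.012346


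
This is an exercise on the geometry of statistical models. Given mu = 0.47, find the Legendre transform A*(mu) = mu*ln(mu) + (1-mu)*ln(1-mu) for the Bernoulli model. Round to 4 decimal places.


Legendre transform for Bernoulli:
A*(mu) = mu*log(mu) + (1-mu)*log(1-mu).
mu = 0.47, 1-mu = 0.53.
mu*log(mu) = 0.47*log(0.47) = -0.354861.
(1-mu)*log(1-mu) = 0.53*log(0.53) = -0.336485.
A* = -0.354861 + -0.336485 = -0.6913

-0.6913


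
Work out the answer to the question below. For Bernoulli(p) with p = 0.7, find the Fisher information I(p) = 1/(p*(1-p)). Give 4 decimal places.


For Bernoulli(p), Fisher information is I(p) = 1/(p*(1-p)).
p = 0.7, 1-p = 0.3.
p*(1-p) = 0.21.
I(p) = 1/0.21 = 4.7619

4.7619


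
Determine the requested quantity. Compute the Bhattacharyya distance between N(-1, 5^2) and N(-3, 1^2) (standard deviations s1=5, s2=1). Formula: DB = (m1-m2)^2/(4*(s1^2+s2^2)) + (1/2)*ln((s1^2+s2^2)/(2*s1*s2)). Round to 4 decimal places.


Bhattacharyya distance between two Gaussians:
DB = (m1-m2)^2/(4*(s1^2+s2^2)) + (1/2)*ln((s1^2+s2^2)/(2*s1*s2)).
(m1-m2)^2 = (2)^2 = 4.
s1^2+s2^2 = 25 + 1 = 26.
term1 = 4/104 = 0.038462.
term2 = 0.5*ln(26/10.0) = 0.477756.
DB = 0.038462 + 0.477756 = 0.5162

0.5162


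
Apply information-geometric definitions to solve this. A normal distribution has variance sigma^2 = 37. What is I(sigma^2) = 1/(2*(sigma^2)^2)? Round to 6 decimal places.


Fisher information for variance: I(sigma^2) = 1/(2*sigma^4).
sigma^2 = 37, so sigma^4 = 1369.
I = 1/(2*1369) = 1/2738 = 0.000365

0.000365


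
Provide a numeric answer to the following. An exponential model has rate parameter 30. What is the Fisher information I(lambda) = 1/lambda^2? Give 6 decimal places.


Fisher information for exponential: I(lambda) = 1/lambda^2.
lambda = 30, lambda^2 = 900.
I = 1/900 = 0.001111

0.001111


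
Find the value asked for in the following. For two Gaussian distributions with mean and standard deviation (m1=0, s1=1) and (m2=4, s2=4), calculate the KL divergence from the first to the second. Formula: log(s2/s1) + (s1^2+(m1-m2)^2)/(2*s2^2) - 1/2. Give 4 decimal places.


KL divergence between normal distributions:
KL = log(s2/s1) + (s1^2 + (m1-m2)^2)/(2*s2^2) - 1/2.
log(4/1) = 1.386294.
(1^2 + (0-4)^2)/(2*4^2) = (1 + 16)/32 = 0.53125.
KL = 1.386294 + 0.53125 - 0.5 = 1.4175

1.4175


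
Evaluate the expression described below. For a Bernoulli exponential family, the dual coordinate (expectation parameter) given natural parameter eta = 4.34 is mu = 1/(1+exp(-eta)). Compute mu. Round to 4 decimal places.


Dual coordinate (expectation parameter) for Bernoulli:
mu = 1/(1+exp(-eta)).
eta = 4.34.
exp(-eta) = exp(-4.34) = 0.013037.
mu = 1/(1+0.013037) = 0.9871

0.9871


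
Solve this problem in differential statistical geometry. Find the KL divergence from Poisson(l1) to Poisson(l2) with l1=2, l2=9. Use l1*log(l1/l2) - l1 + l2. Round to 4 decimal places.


KL divergence for Poisson:
KL = l1*log(l1/l2) - l1 + l2.
l1 = 2, l2 = 9.
log(2/9) = -1.504077.
l1*log(l1/l2) = 2 * -1.504077 = -3.008155.
KL = -3.008155 - 2 + 9 = 3.9918

3.9918


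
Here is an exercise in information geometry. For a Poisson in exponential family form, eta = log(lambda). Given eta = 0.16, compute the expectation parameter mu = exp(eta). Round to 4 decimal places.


Expectation parameter for Poisson exponential family:
mu = exp(eta).
eta = 0.16.
mu = exp(0.16) = 1.1735

1.1735
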